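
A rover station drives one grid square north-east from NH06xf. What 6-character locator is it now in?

Longitude subsquare x = 23; +1 → 24, wraps to 0 = a, carry into square.
Longitude square 0; +1 → 1.
Latitude subsquare f = 5; +1 → 6 = g.

NH16ag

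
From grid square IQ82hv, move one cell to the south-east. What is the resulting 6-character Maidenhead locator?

IQ82iu

Longitude subsquare h = 7; +1 → 8 = i.
Latitude subsquare v = 21; −1 → 20 = u.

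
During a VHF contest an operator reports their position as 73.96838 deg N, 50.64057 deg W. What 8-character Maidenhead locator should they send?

Offset from 180°W / 90°S: lon 129.35943°, lat 163.96838°.
Field (20°×10°, letters A–R): 129.35943/20 → 6 → G, 163.96838/10 → 16 → Q; chars GQ.
Square (2°×1°, digits 0–9): 9.35943/2 → 4, 3.96838/1 → 3; chars 43.
Subsquare (5′×2.5′, letters a–x): 1.35943/0.0833333 → 16 → q, 0.96838/0.0416667 → 23 → x; chars qx.
Extended square (30″×15″, digits 0–9): 0.02610/0.00833333 → 3, 0.01005/0.00416667 → 2; chars 32.

GQ43qx32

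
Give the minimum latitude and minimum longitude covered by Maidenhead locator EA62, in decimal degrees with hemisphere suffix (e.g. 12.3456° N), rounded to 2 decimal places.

88.00° S, 88.00° W

Field E=4, A=0: +4·20° lon, +0·10° lat → SW at lon -100°, lat -90°.
Square 6, 2: +6·2° lon, +2·1° lat → SW at lon -88°, lat -88°.
latitude 88.00° S, longitude 88.00° W.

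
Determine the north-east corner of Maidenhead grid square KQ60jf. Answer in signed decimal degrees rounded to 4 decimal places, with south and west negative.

70.2500, 32.8333

Field K=10, Q=16: +10·20° lon, +16·10° lat → SW at lon 20°, lat 70°.
Square 6, 0: +6·2° lon, +0·1° lat → SW at lon 32°, lat 70°.
Subsquare j=9, f=5: +9·0.0833333° lon, +5·0.0416667° lat → SW at lon 32.75°, lat 70.2083°.
Cell spans 0.0833333° lon × 0.0416667° lat. NE corner is SW corner plus one full cell.
latitude 70.2500, longitude 32.8333.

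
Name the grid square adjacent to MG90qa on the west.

MG90pa

Longitude subsquare q = 16; −1 → 15 = p.
The latitude characters are unchanged.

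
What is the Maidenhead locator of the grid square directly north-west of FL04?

EL95

Longitude square 0; −1 → -1, wraps to 9, carry into field.
Longitude field F = 5; −1 → 4 = E.
Latitude square 4; +1 → 5.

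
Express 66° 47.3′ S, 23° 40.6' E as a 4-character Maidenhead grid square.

Add 180° to longitude and 90° to latitude: 203.68, 23.21.
Field (20°×10°, letters A–R): 203.68/20 → 10 → K, 23.21/10 → 2 → C; chars KC.
Square (2°×1°, digits 0–9): 3.68/2 → 1, 3.21/1 → 3; chars 13.

KC13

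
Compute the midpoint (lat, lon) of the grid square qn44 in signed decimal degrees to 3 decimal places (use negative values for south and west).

44.500, 149.000

Field Q=16, N=13: +16·20° lon, +13·10° lat → SW at lon 140°, lat 40°.
Square 4, 4: +4·2° lon, +4·1° lat → SW at lon 148°, lat 44°.
Cell spans 2° lon × 1° lat. Centre is SW corner plus half of each.
latitude 44.500, longitude 149.000.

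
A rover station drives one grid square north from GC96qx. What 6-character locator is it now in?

GC97qa

Latitude subsquare x = 23; +1 → 24, wraps to 0 = a, carry into square.
Latitude square 6; +1 → 7.
The longitude characters are unchanged.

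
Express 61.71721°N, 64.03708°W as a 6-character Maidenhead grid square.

Add 180° to longitude and 90° to latitude: 115.9629, 151.7172.
Field: 115.9629/20 → 5 → F, 151.7172/10 → 15 → P; chars FP.
Square: 15.9629/2 → 7, 1.7172/1 → 1; chars 71.
Subsquare: 1.9629/0.0833333 → 23 → x, 0.7172/0.0416667 → 17 → r; chars xr.

FP71xr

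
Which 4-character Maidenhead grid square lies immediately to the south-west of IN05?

HN94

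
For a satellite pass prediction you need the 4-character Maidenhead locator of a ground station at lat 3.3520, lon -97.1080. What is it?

EJ13

Shift to the Maidenhead origin (180°W, 90°S): lon 82.89, lat 93.35.
Field: lon ⌊82.89/20⌋ = 4 → E; lat ⌊93.35/10⌋ = 9 → J.
Square: lon ⌊2.89/2⌋ = 1; lat ⌊3.35/1⌋ = 3.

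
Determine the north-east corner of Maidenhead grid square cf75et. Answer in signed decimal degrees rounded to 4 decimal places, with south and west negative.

-34.1667, -125.5833

Field C=2, F=5: +2·20° lon, +5·10° lat → SW at lon -140°, lat -40°.
Square 7, 5: +7·2° lon, +5·1° lat → SW at lon -126°, lat -35°.
Subsquare e=4, t=19: +4·0.0833333° lon, +19·0.0416667° lat → SW at lon -125.667°, lat -34.2083°.
Cell spans 0.0833333° lon × 0.0416667° lat. NE corner is SW corner plus one full cell.
latitude -34.1667, longitude -125.5833.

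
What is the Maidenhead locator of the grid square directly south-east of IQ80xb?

IQ90aa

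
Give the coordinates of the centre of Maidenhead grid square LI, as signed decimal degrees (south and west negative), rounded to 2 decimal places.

-5.00, 50.00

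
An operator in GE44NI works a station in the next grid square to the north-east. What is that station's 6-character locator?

Longitude subsquare n = 13; +1 → 14 = o.
Latitude subsquare i = 8; +1 → 9 = j.

GE44oj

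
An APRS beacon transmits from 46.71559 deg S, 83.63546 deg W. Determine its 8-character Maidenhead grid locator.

EE83eg38

Shift to the Maidenhead origin (180°W, 90°S): lon 96.36454, lat 43.28441.
Field: 96.36454/20 → 4 → E, 43.28441/10 → 4 → E; chars EE.
Square: 16.36454/2 → 8, 3.28441/1 → 3; chars 83.
Subsquare: 0.36454/0.0833333 → 4 → e, 0.28441/0.0416667 → 6 → g; chars eg.
Extended square: 0.03121/0.00833333 → 3, 0.03441/0.00416667 → 8; chars 38.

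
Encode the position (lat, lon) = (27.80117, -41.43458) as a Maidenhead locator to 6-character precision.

GL97gt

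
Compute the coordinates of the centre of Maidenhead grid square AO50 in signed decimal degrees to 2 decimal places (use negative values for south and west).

Field A=0, O=14: +0·20° lon, +14·10° lat → SW at lon -180°, lat 50°.
Square 5, 0: +5·2° lon, +0·1° lat → SW at lon -170°, lat 50°.
Cell spans 2° lon × 1° lat. Centre is SW corner plus half of each.
latitude 50.50, longitude -169.00.

50.50, -169.00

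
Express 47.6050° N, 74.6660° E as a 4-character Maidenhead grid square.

MN77

Offset from 180°W / 90°S: lon 254.67°, lat 137.60°.
Field (20°×10°, letters A–R): lon ⌊254.67/20⌋ = 12 → M; lat ⌊137.60/10⌋ = 13 → N.
Square (2°×1°, digits 0–9): lon ⌊14.67/2⌋ = 7; lat ⌊7.60/1⌋ = 7.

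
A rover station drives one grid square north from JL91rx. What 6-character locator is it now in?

JL92ra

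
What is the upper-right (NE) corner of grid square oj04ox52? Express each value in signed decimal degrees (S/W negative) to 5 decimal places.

4.97083, 101.21667

Field O=14, J=9: +14·20° lon, +9·10° lat → SW at lon 100°, lat 0°.
Square 0, 4: +0·2° lon, +4·1° lat → SW at lon 100°, lat 4°.
Subsquare o=14, x=23: +14·0.0833333° lon, +23·0.0416667° lat → SW at lon 101.167°, lat 4.95833°.
Extended square 5, 2: +5·0.00833333° lon, +2·0.00416667° lat → SW at lon 101.208°, lat 4.96667°.
Cell spans 0.00833333° lon × 0.00416667° lat. NE corner is SW corner plus one full cell.
latitude 4.97083, longitude 101.21667.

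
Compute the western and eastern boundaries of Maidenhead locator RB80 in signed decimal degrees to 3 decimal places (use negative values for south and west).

176.000, 178.000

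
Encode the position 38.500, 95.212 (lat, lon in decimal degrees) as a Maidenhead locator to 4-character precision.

Shift to the Maidenhead origin (180°W, 90°S): lon 275.21, lat 128.50.
Field: 275.21/20 → 13 → N, 128.50/10 → 12 → M; chars NM.
Square: 15.21/2 → 7, 8.50/1 → 8; chars 78.

NM78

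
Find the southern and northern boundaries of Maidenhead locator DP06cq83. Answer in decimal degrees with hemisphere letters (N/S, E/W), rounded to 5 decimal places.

Field D=3, P=15: +3·20° lon, +15·10° lat → SW at lon -120°, lat 60°.
Square 0, 6: +0·2° lon, +6·1° lat → SW at lon -120°, lat 66°.
Subsquare c=2, q=16: +2·0.0833333° lon, +16·0.0416667° lat → SW at lon -119.833°, lat 66.6667°.
Extended square 8, 3: +8·0.00833333° lon, +3·0.00416667° lat → SW at lon -119.767°, lat 66.6792°.
Cell spans 0.00833333° lon × 0.00416667° lat.
south 66.67917° N, north 66.68333° N.

66.67917° N, 66.68333° N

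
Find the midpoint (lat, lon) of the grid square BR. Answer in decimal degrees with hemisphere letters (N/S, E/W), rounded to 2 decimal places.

Field B=1, R=17: +1·20° lon, +17·10° lat → SW at lon -160°, lat 80°.
Cell spans 20° lon × 10° lat. Centre is SW corner plus half of each.
latitude 85.00° N, longitude 150.00° W.

85.00° N, 150.00° W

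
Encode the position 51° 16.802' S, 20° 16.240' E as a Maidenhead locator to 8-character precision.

KD08dr22

Shift to the Maidenhead origin (180°W, 90°S): lon 200.27067, lat 38.71997.
Field: lon ⌊200.27067/20⌋ = 10 → K; lat ⌊38.71997/10⌋ = 3 → D.
Square: lon ⌊0.27067/2⌋ = 0; lat ⌊8.71997/1⌋ = 8.
Subsquare: lon ⌊0.27067/0.0833333⌋ = 3 → d; lat ⌊0.71997/0.0416667⌋ = 17 → r.
Extended square: lon ⌊0.02067/0.00833333⌋ = 2; lat ⌊0.01163/0.00416667⌋ = 2.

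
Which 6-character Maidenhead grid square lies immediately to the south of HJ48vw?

Latitude subsquare w = 22; −1 → 21 = v.
The longitude characters are unchanged.

HJ48vv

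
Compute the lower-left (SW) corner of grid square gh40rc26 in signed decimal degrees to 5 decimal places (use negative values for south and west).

-19.89167, -50.56667

Field G=6, H=7: +6·20° lon, +7·10° lat → SW at lon -60°, lat -20°.
Square 4, 0: +4·2° lon, +0·1° lat → SW at lon -52°, lat -20°.
Subsquare r=17, c=2: +17·0.0833333° lon, +2·0.0416667° lat → SW at lon -50.5833°, lat -19.9167°.
Extended square 2, 6: +2·0.00833333° lon, +6·0.00416667° lat → SW at lon -50.5667°, lat -19.8917°.
latitude -19.89167, longitude -50.56667.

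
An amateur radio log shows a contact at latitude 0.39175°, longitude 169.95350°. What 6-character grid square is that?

Shift to the Maidenhead origin (180°W, 90°S): lon 349.9535, lat 90.3918.
Field (20°×10°, letters A–R): lon ⌊349.9535/20⌋ = 17 → R; lat ⌊90.3918/10⌋ = 9 → J.
Square (2°×1°, digits 0–9): lon ⌊9.9535/2⌋ = 4; lat ⌊0.3918/1⌋ = 0.
Subsquare (5′×2.5′, letters a–x): lon ⌊1.9535/0.0833333⌋ = 23 → x; lat ⌊0.3918/0.0416667⌋ = 9 → j.

RJ40xj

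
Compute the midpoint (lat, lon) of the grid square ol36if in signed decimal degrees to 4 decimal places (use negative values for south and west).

26.2292, 106.7083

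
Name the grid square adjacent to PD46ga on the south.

Latitude subsquare a = 0; −1 → -1, wraps to 23 = x, carry into square.
Latitude square 6; −1 → 5.
The longitude characters are unchanged.

PD45gx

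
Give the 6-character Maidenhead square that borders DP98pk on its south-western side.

Longitude subsquare p = 15; −1 → 14 = o.
Latitude subsquare k = 10; −1 → 9 = j.

DP98oj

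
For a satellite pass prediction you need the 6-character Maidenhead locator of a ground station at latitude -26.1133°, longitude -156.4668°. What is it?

BG13sv

Shift to the Maidenhead origin (180°W, 90°S): lon 23.5332, lat 63.8867.
Field: lon ⌊23.5332/20⌋ = 1 → B; lat ⌊63.8867/10⌋ = 6 → G.
Square: lon ⌊3.5332/2⌋ = 1; lat ⌊3.8867/1⌋ = 3.
Subsquare: lon ⌊1.5332/0.0833333⌋ = 18 → s; lat ⌊0.8867/0.0416667⌋ = 21 → v.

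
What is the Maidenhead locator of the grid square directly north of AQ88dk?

AQ88dl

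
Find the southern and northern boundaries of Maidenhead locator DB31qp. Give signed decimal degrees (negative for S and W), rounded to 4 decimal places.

-78.3750, -78.3333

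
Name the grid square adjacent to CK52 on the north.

Latitude square 2; +1 → 3.
The longitude characters are unchanged.

CK53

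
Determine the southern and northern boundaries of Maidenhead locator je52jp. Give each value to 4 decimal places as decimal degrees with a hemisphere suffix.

47.3750° S, 47.3333° S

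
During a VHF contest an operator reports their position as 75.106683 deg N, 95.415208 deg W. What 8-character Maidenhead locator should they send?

EQ25hc05

Shift to the Maidenhead origin (180°W, 90°S): lon 84.58479, lat 165.10668.
Field: lon ⌊84.58479/20⌋ = 4 → E; lat ⌊165.10668/10⌋ = 16 → Q.
Square: lon ⌊4.58479/2⌋ = 2; lat ⌊5.10668/1⌋ = 5.
Subsquare: lon ⌊0.58479/0.0833333⌋ = 7 → h; lat ⌊0.10668/0.0416667⌋ = 2 → c.
Extended square: lon ⌊0.00146/0.00833333⌋ = 0; lat ⌊0.02335/0.00416667⌋ = 5.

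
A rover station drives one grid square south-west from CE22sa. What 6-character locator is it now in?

CE21rx

Longitude subsquare s = 18; −1 → 17 = r.
Latitude subsquare a = 0; −1 → -1, wraps to 23 = x, carry into square.
Latitude square 2; −1 → 1.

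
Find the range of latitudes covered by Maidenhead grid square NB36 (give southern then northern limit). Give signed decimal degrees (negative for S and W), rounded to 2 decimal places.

Field N=13, B=1: +13·20° lon, +1·10° lat → SW at lon 80°, lat -80°.
Square 3, 6: +3·2° lon, +6·1° lat → SW at lon 86°, lat -74°.
Cell spans 2° lon × 1° lat.
south -74.00, north -73.00.

-74.00, -73.00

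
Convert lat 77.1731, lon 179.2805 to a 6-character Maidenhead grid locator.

Add 180° to longitude and 90° to latitude: 359.2805, 167.1731.
Field (20°×10°, letters A–R): lon ⌊359.2805/20⌋ = 17 → R; lat ⌊167.1731/10⌋ = 16 → Q.
Square (2°×1°, digits 0–9): lon ⌊19.2805/2⌋ = 9; lat ⌊7.1731/1⌋ = 7.
Subsquare (5′×2.5′, letters a–x): lon ⌊1.2805/0.0833333⌋ = 15 → p; lat ⌊0.1731/0.0416667⌋ = 4 → e.

RQ97pe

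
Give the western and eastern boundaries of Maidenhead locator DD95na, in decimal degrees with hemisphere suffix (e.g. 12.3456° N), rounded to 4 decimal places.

100.9167° W, 100.8333° W

Field D=3, D=3: +3·20° lon, +3·10° lat → SW at lon -120°, lat -60°.
Square 9, 5: +9·2° lon, +5·1° lat → SW at lon -102°, lat -55°.
Subsquare n=13, a=0: +13·0.0833333° lon, +0·0.0416667° lat → SW at lon -100.917°, lat -55°.
Cell spans 0.0833333° lon × 0.0416667° lat.
west 100.9167° W, east 100.8333° W.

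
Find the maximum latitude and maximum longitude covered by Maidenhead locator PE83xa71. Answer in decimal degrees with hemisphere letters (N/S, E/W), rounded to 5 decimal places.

Field P=15, E=4: +15·20° lon, +4·10° lat → SW at lon 120°, lat -50°.
Square 8, 3: +8·2° lon, +3·1° lat → SW at lon 136°, lat -47°.
Subsquare x=23, a=0: +23·0.0833333° lon, +0·0.0416667° lat → SW at lon 137.917°, lat -47°.
Extended square 7, 1: +7·0.00833333° lon, +1·0.00416667° lat → SW at lon 137.975°, lat -46.9958°.
Cell spans 0.00833333° lon × 0.00416667° lat. NE corner is SW corner plus one full cell.
latitude 46.99167° S, longitude 137.98333° E.

46.99167° S, 137.98333° E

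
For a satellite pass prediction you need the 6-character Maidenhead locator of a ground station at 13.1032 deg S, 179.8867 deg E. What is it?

Shift to the Maidenhead origin (180°W, 90°S): lon 359.8867, lat 76.8968.
Field: lon ⌊359.8867/20⌋ = 17 → R; lat ⌊76.8968/10⌋ = 7 → H.
Square: lon ⌊19.8867/2⌋ = 9; lat ⌊6.8968/1⌋ = 6.
Subsquare: lon ⌊1.8867/0.0833333⌋ = 22 → w; lat ⌊0.8968/0.0416667⌋ = 21 → v.

RH96wv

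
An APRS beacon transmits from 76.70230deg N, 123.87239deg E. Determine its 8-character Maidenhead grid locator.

PQ16wq48

Shift to the Maidenhead origin (180°W, 90°S): lon 303.87239, lat 166.70230.
Field (20°×10°, letters A–R): 303.87239/20 → 15 → P, 166.70230/10 → 16 → Q; chars PQ.
Square (2°×1°, digits 0–9): 3.87239/2 → 1, 6.70230/1 → 6; chars 16.
Subsquare (5′×2.5′, letters a–x): 1.87239/0.0833333 → 22 → w, 0.70230/0.0416667 → 16 → q; chars wq.
Extended square (30″×15″, digits 0–9): 0.03906/0.00833333 → 4, 0.03563/0.00416667 → 8; chars 48.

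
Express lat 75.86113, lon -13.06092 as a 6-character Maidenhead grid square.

Add 180° to longitude and 90° to latitude: 166.9391, 165.8611.
Field: 166.9391/20 → 8 → I, 165.8611/10 → 16 → Q; chars IQ.
Square: 6.9391/2 → 3, 5.8611/1 → 5; chars 35.
Subsquare: 0.9391/0.0833333 → 11 → l, 0.8611/0.0416667 → 20 → u; chars lu.

IQ35lu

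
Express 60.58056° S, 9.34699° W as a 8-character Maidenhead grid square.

IC59hk80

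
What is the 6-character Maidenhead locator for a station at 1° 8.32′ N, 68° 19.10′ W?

FJ51ud

Offset from 180°W / 90°S: lon 111.6817°, lat 91.1387°.
Field (20°×10°, letters A–R): 111.6817/20 → 5 → F, 91.1387/10 → 9 → J; chars FJ.
Square (2°×1°, digits 0–9): 11.6817/2 → 5, 1.1387/1 → 1; chars 51.
Subsquare (5′×2.5′, letters a–x): 1.6817/0.0833333 → 20 → u, 0.1387/0.0416667 → 3 → d; chars ud.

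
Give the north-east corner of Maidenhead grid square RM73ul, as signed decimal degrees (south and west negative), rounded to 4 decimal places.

33.5000, 175.7500

Field R=17, M=12: +17·20° lon, +12·10° lat → SW at lon 160°, lat 30°.
Square 7, 3: +7·2° lon, +3·1° lat → SW at lon 174°, lat 33°.
Subsquare u=20, l=11: +20·0.0833333° lon, +11·0.0416667° lat → SW at lon 175.667°, lat 33.4583°.
Cell spans 0.0833333° lon × 0.0416667° lat. NE corner is SW corner plus one full cell.
latitude 33.5000, longitude 175.7500.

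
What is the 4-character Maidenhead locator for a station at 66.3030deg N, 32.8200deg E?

KP66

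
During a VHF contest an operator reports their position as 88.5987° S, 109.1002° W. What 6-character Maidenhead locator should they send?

DA51kj

Add 180° to longitude and 90° to latitude: 70.8998, 1.4013.
Field: 70.8998/20 → 3 → D, 1.4013/10 → 0 → A; chars DA.
Square: 10.8998/2 → 5, 1.4013/1 → 1; chars 51.
Subsquare: 0.8998/0.0833333 → 10 → k, 0.4013/0.0416667 → 9 → j; chars kj.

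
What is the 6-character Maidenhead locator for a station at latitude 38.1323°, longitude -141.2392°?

BM98jd

Offset from 180°W / 90°S: lon 38.7608°, lat 128.1323°.
Field: 38.7608/20 → 1 → B, 128.1323/10 → 12 → M; chars BM.
Square: 18.7608/2 → 9, 8.1323/1 → 8; chars 98.
Subsquare: 0.7608/0.0833333 → 9 → j, 0.1323/0.0416667 → 3 → d; chars jd.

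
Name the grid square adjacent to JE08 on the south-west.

IE97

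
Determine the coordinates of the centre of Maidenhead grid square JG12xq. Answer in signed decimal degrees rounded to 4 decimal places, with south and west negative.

-27.3125, 3.9583

Field J=9, G=6: +9·20° lon, +6·10° lat → SW at lon 0°, lat -30°.
Square 1, 2: +1·2° lon, +2·1° lat → SW at lon 2°, lat -28°.
Subsquare x=23, q=16: +23·0.0833333° lon, +16·0.0416667° lat → SW at lon 3.91667°, lat -27.3333°.
Cell spans 0.0833333° lon × 0.0416667° lat. Centre is SW corner plus half of each.
latitude -27.3125, longitude 3.9583.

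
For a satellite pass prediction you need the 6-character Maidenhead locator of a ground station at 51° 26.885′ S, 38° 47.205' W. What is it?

Add 180° to longitude and 90° to latitude: 141.2133, 38.5519.
Field: 141.2133/20 → 7 → H, 38.5519/10 → 3 → D; chars HD.
Square: 1.2133/2 → 0, 8.5519/1 → 8; chars 08.
Subsquare: 1.2133/0.0833333 → 14 → o, 0.5519/0.0416667 → 13 → n; chars on.

HD08on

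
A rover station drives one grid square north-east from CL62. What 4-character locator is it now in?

Longitude square 6; +1 → 7.
Latitude square 2; +1 → 3.

CL73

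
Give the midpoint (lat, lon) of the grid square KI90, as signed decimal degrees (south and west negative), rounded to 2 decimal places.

-9.50, 39.00

Field K=10, I=8: +10·20° lon, +8·10° lat → SW at lon 20°, lat -10°.
Square 9, 0: +9·2° lon, +0·1° lat → SW at lon 38°, lat -10°.
Cell spans 2° lon × 1° lat. Centre is SW corner plus half of each.
latitude -9.50, longitude 39.00.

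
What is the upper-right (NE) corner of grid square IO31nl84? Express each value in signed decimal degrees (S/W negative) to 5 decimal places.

51.47917, -12.84167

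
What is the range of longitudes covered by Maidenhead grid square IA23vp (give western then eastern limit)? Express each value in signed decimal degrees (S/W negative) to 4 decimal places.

Field I=8, A=0: +8·20° lon, +0·10° lat → SW at lon -20°, lat -90°.
Square 2, 3: +2·2° lon, +3·1° lat → SW at lon -16°, lat -87°.
Subsquare v=21, p=15: +21·0.0833333° lon, +15·0.0416667° lat → SW at lon -14.25°, lat -86.375°.
Cell spans 0.0833333° lon × 0.0416667° lat.
west -14.2500, east -14.1667.

-14.2500, -14.1667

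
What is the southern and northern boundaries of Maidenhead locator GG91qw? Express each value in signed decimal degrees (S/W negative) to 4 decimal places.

-28.0833, -28.0417

Field G=6, G=6: +6·20° lon, +6·10° lat → SW at lon -60°, lat -30°.
Square 9, 1: +9·2° lon, +1·1° lat → SW at lon -42°, lat -29°.
Subsquare q=16, w=22: +16·0.0833333° lon, +22·0.0416667° lat → SW at lon -40.6667°, lat -28.0833°.
Cell spans 0.0833333° lon × 0.0416667° lat.
south -28.0833, north -28.0417.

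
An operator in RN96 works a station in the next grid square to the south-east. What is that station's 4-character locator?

Longitude square 9; +1 → 10, wraps to 0, carry into field.
Longitude field R = 17; +1 → 18, wraps to 0 = A, wrapping around the antimeridian.
Latitude square 6; −1 → 5.

AN05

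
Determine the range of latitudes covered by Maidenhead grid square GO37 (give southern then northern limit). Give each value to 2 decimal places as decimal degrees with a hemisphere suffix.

Field G=6, O=14: +6·20° lon, +14·10° lat → SW at lon -60°, lat 50°.
Square 3, 7: +3·2° lon, +7·1° lat → SW at lon -54°, lat 57°.
Cell spans 2° lon × 1° lat.
south 57.00° N, north 58.00° N.

57.00° N, 58.00° N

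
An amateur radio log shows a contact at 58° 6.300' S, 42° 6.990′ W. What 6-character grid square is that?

Shift to the Maidenhead origin (180°W, 90°S): lon 137.8835, lat 31.8950.
Field: 137.8835/20 → 6 → G, 31.8950/10 → 3 → D; chars GD.
Square: 17.8835/2 → 8, 1.8950/1 → 1; chars 81.
Subsquare: 1.8835/0.0833333 → 22 → w, 0.8950/0.0416667 → 21 → v; chars wv.

GD81wv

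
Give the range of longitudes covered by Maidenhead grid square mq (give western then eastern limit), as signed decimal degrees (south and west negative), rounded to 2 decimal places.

Field M=12, Q=16: +12·20° lon, +16·10° lat → SW at lon 60°, lat 70°.
Cell spans 20° lon × 10° lat.
west 60.00, east 80.00.

60.00, 80.00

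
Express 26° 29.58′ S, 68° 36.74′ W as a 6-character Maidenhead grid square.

FG53qm

Add 180° to longitude and 90° to latitude: 111.3877, 63.5070.
Field: 111.3877/20 → 5 → F, 63.5070/10 → 6 → G; chars FG.
Square: 11.3877/2 → 5, 3.5070/1 → 3; chars 53.
Subsquare: 1.3877/0.0833333 → 16 → q, 0.5070/0.0416667 → 12 → m; chars qm.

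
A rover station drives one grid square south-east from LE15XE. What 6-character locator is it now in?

LE25ad

Longitude subsquare x = 23; +1 → 24, wraps to 0 = a, carry into square.
Longitude square 1; +1 → 2.
Latitude subsquare e = 4; −1 → 3 = d.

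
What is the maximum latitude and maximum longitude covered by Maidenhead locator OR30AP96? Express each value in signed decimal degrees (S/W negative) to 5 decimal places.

80.65417, 106.08333

Field O=14, R=17: +14·20° lon, +17·10° lat → SW at lon 100°, lat 80°.
Square 3, 0: +3·2° lon, +0·1° lat → SW at lon 106°, lat 80°.
Subsquare a=0, p=15: +0·0.0833333° lon, +15·0.0416667° lat → SW at lon 106°, lat 80.625°.
Extended square 9, 6: +9·0.00833333° lon, +6·0.00416667° lat → SW at lon 106.075°, lat 80.65°.
Cell spans 0.00833333° lon × 0.00416667° lat. NE corner is SW corner plus one full cell.
latitude 80.65417, longitude 106.08333.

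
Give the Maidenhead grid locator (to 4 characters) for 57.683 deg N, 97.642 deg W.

EO17

Offset from 180°W / 90°S: lon 82.36°, lat 147.68°.
Field: 82.36/20 → 4 → E, 147.68/10 → 14 → O; chars EO.
Square: 2.36/2 → 1, 7.68/1 → 7; chars 17.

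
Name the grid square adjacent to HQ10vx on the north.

Latitude subsquare x = 23; +1 → 24, wraps to 0 = a, carry into square.
Latitude square 0; +1 → 1.
The longitude characters are unchanged.

HQ11va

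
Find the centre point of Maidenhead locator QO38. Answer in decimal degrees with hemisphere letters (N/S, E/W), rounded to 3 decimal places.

58.500° N, 147.000° E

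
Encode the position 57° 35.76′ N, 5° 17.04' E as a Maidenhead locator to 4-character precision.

Offset from 180°W / 90°S: lon 185.28°, lat 147.60°.
Field: 185.28/20 → 9 → J, 147.60/10 → 14 → O; chars JO.
Square: 5.28/2 → 2, 7.60/1 → 7; chars 27.

JO27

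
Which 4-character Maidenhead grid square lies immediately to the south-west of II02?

HI91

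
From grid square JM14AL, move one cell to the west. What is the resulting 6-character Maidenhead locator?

JM04xl

Longitude subsquare a = 0; −1 → -1, wraps to 23 = x, carry into square.
Longitude square 1; −1 → 0.
The latitude characters are unchanged.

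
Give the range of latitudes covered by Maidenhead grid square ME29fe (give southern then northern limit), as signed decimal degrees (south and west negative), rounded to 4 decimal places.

-40.8333, -40.7917

Field M=12, E=4: +12·20° lon, +4·10° lat → SW at lon 60°, lat -50°.
Square 2, 9: +2·2° lon, +9·1° lat → SW at lon 64°, lat -41°.
Subsquare f=5, e=4: +5·0.0833333° lon, +4·0.0416667° lat → SW at lon 64.4167°, lat -40.8333°.
Cell spans 0.0833333° lon × 0.0416667° lat.
south -40.8333, north -40.7917.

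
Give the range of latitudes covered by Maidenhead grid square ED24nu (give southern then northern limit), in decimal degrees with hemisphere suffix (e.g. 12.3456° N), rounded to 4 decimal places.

Field E=4, D=3: +4·20° lon, +3·10° lat → SW at lon -100°, lat -60°.
Square 2, 4: +2·2° lon, +4·1° lat → SW at lon -96°, lat -56°.
Subsquare n=13, u=20: +13·0.0833333° lon, +20·0.0416667° lat → SW at lon -94.9167°, lat -55.1667°.
Cell spans 0.0833333° lon × 0.0416667° lat.
south 55.1667° S, north 55.1250° S.

55.1667° S, 55.1250° S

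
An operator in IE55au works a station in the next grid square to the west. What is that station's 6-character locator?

IE45xu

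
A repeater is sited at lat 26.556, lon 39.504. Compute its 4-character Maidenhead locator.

Offset from 180°W / 90°S: lon 219.50°, lat 116.56°.
Field (20°×10°, letters A–R): 219.50/20 → 10 → K, 116.56/10 → 11 → L; chars KL.
Square (2°×1°, digits 0–9): 19.50/2 → 9, 6.56/1 → 6; chars 96.

KL96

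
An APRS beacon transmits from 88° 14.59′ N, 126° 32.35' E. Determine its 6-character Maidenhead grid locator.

Add 180° to longitude and 90° to latitude: 306.5392, 178.2432.
Field: lon ⌊306.5392/20⌋ = 15 → P; lat ⌊178.2432/10⌋ = 17 → R.
Square: lon ⌊6.5392/2⌋ = 3; lat ⌊8.2432/1⌋ = 8.
Subsquare: lon ⌊0.5392/0.0833333⌋ = 6 → g; lat ⌊0.2432/0.0416667⌋ = 5 → f.

PR38gf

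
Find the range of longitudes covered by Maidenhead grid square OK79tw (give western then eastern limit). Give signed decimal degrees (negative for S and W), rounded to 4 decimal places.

115.5833, 115.6667

Field O=14, K=10: +14·20° lon, +10·10° lat → SW at lon 100°, lat 10°.
Square 7, 9: +7·2° lon, +9·1° lat → SW at lon 114°, lat 19°.
Subsquare t=19, w=22: +19·0.0833333° lon, +22·0.0416667° lat → SW at lon 115.583°, lat 19.9167°.
Cell spans 0.0833333° lon × 0.0416667° lat.
west 115.5833, east 115.6667.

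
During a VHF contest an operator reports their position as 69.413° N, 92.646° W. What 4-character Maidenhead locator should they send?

EP39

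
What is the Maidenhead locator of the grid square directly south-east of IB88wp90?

Longitude extended square 9; +1 → 10, wraps to 0, carry into subsquare.
Longitude subsquare w = 22; +1 → 23 = x.
Latitude extended square 0; −1 → -1, wraps to 9, carry into subsquare.
Latitude subsquare p = 15; −1 → 14 = o.

IB88xo09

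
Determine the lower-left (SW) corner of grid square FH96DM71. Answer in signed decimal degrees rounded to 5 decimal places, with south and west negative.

Field F=5, H=7: +5·20° lon, +7·10° lat → SW at lon -80°, lat -20°.
Square 9, 6: +9·2° lon, +6·1° lat → SW at lon -62°, lat -14°.
Subsquare d=3, m=12: +3·0.0833333° lon, +12·0.0416667° lat → SW at lon -61.75°, lat -13.5°.
Extended square 7, 1: +7·0.00833333° lon, +1·0.00416667° lat → SW at lon -61.6917°, lat -13.4958°.
latitude -13.49583, longitude -61.69167.

-13.49583, -61.69167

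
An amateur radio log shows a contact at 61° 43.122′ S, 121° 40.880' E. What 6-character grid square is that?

PC08ug

Add 180° to longitude and 90° to latitude: 301.6813, 28.2813.
Field: lon ⌊301.6813/20⌋ = 15 → P; lat ⌊28.2813/10⌋ = 2 → C.
Square: lon ⌊1.6813/2⌋ = 0; lat ⌊8.2813/1⌋ = 8.
Subsquare: lon ⌊1.6813/0.0833333⌋ = 20 → u; lat ⌊0.2813/0.0416667⌋ = 6 → g.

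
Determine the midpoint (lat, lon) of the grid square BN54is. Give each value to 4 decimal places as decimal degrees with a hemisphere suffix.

Field B=1, N=13: +1·20° lon, +13·10° lat → SW at lon -160°, lat 40°.
Square 5, 4: +5·2° lon, +4·1° lat → SW at lon -150°, lat 44°.
Subsquare i=8, s=18: +8·0.0833333° lon, +18·0.0416667° lat → SW at lon -149.333°, lat 44.75°.
Cell spans 0.0833333° lon × 0.0416667° lat. Centre is SW corner plus half of each.
latitude 44.7708° N, longitude 149.2917° W.

44.7708° N, 149.2917° W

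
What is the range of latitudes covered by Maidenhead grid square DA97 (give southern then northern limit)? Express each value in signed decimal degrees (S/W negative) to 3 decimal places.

-83.000, -82.000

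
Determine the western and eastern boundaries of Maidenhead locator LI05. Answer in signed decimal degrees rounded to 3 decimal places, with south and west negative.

40.000, 42.000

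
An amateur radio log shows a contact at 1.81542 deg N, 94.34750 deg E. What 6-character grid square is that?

NJ71et

Offset from 180°W / 90°S: lon 274.3475°, lat 91.8154°.
Field: 274.3475/20 → 13 → N, 91.8154/10 → 9 → J; chars NJ.
Square: 14.3475/2 → 7, 1.8154/1 → 1; chars 71.
Subsquare: 0.3475/0.0833333 → 4 → e, 0.8154/0.0416667 → 19 → t; chars et.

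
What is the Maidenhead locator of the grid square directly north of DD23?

DD24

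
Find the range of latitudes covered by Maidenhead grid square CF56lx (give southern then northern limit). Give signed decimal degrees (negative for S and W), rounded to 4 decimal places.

-33.0417, -33.0000

Field C=2, F=5: +2·20° lon, +5·10° lat → SW at lon -140°, lat -40°.
Square 5, 6: +5·2° lon, +6·1° lat → SW at lon -130°, lat -34°.
Subsquare l=11, x=23: +11·0.0833333° lon, +23·0.0416667° lat → SW at lon -129.083°, lat -33.0417°.
Cell spans 0.0833333° lon × 0.0416667° lat.
south -33.0417, north -33.0000.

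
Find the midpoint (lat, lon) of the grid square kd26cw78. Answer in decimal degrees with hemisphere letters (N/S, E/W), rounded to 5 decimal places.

53.04792° S, 24.22917° E

Field K=10, D=3: +10·20° lon, +3·10° lat → SW at lon 20°, lat -60°.
Square 2, 6: +2·2° lon, +6·1° lat → SW at lon 24°, lat -54°.
Subsquare c=2, w=22: +2·0.0833333° lon, +22·0.0416667° lat → SW at lon 24.1667°, lat -53.0833°.
Extended square 7, 8: +7·0.00833333° lon, +8·0.00416667° lat → SW at lon 24.225°, lat -53.05°.
Cell spans 0.00833333° lon × 0.00416667° lat. Centre is SW corner plus half of each.
latitude 53.04792° S, longitude 24.22917° E.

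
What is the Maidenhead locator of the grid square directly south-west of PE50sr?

PE50rq

Longitude subsquare s = 18; −1 → 17 = r.
Latitude subsquare r = 17; −1 → 16 = q.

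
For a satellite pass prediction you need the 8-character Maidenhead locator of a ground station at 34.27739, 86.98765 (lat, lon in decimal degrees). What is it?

Add 180° to longitude and 90° to latitude: 266.98765, 124.27739.
Field: lon ⌊266.98765/20⌋ = 13 → N; lat ⌊124.27739/10⌋ = 12 → M.
Square: lon ⌊6.98765/2⌋ = 3; lat ⌊4.27739/1⌋ = 4.
Subsquare: lon ⌊0.98765/0.0833333⌋ = 11 → l; lat ⌊0.27739/0.0416667⌋ = 6 → g.
Extended square: lon ⌊0.07098/0.00833333⌋ = 8; lat ⌊0.02739/0.00416667⌋ = 6.

NM34lg86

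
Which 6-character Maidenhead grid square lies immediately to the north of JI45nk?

JI45nl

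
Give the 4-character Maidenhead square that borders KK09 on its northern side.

KL00

Latitude square 9; +1 → 10, wraps to 0, carry into field.
Latitude field K = 10; +1 → 11 = L.
The longitude characters are unchanged.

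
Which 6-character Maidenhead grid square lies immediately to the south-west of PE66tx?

Longitude subsquare t = 19; −1 → 18 = s.
Latitude subsquare x = 23; −1 → 22 = w.

PE66sw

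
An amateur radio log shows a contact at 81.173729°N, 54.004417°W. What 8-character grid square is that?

GR21xe91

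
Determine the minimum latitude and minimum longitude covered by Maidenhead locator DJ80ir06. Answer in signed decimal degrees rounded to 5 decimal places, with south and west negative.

0.73333, -103.33333

Field D=3, J=9: +3·20° lon, +9·10° lat → SW at lon -120°, lat 0°.
Square 8, 0: +8·2° lon, +0·1° lat → SW at lon -104°, lat 0°.
Subsquare i=8, r=17: +8·0.0833333° lon, +17·0.0416667° lat → SW at lon -103.333°, lat 0.708333°.
Extended square 0, 6: +0·0.00833333° lon, +6·0.00416667° lat → SW at lon -103.333°, lat 0.733333°.
latitude 0.73333, longitude -103.33333.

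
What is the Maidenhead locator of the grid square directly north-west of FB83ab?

FB73xc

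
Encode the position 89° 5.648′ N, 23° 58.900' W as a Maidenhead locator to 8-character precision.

Add 180° to longitude and 90° to latitude: 156.01833, 179.09413.
Field (20°×10°, letters A–R): 156.01833/20 → 7 → H, 179.09413/10 → 17 → R; chars HR.
Square (2°×1°, digits 0–9): 16.01833/2 → 8, 9.09413/1 → 9; chars 89.
Subsquare (5′×2.5′, letters a–x): 0.01833/0.0833333 → 0 → a, 0.09413/0.0416667 → 2 → c; chars ac.
Extended square (30″×15″, digits 0–9): 0.01833/0.00833333 → 2, 0.01080/0.00416667 → 2; chars 22.

HR89ac22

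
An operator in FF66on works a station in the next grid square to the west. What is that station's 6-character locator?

FF66nn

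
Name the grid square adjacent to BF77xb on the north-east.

BF87ac

Longitude subsquare x = 23; +1 → 24, wraps to 0 = a, carry into square.
Longitude square 7; +1 → 8.
Latitude subsquare b = 1; +1 → 2 = c.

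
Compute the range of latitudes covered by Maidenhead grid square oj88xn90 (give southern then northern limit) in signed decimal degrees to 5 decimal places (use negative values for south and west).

8.54167, 8.54583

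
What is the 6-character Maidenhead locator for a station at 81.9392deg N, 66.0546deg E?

MR31aw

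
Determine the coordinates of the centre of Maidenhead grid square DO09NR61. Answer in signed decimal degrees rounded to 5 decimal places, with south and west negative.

59.71458, -118.86250

Field D=3, O=14: +3·20° lon, +14·10° lat → SW at lon -120°, lat 50°.
Square 0, 9: +0·2° lon, +9·1° lat → SW at lon -120°, lat 59°.
Subsquare n=13, r=17: +13·0.0833333° lon, +17·0.0416667° lat → SW at lon -118.917°, lat 59.7083°.
Extended square 6, 1: +6·0.00833333° lon, +1·0.00416667° lat → SW at lon -118.867°, lat 59.7125°.
Cell spans 0.00833333° lon × 0.00416667° lat. Centre is SW corner plus half of each.
latitude 59.71458, longitude -118.86250.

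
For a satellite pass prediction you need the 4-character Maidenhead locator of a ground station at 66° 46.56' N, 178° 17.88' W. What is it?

Shift to the Maidenhead origin (180°W, 90°S): lon 1.70, lat 156.78.
Field (20°×10°, letters A–R): 1.70/20 → 0 → A, 156.78/10 → 15 → P; chars AP.
Square (2°×1°, digits 0–9): 1.70/2 → 0, 6.78/1 → 6; chars 06.

AP06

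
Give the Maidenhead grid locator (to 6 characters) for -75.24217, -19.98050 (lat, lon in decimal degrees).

Offset from 180°W / 90°S: lon 160.0195°, lat 14.7578°.
Field (20°×10°, letters A–R): lon ⌊160.0195/20⌋ = 8 → I; lat ⌊14.7578/10⌋ = 1 → B.
Square (2°×1°, digits 0–9): lon ⌊0.0195/2⌋ = 0; lat ⌊4.7578/1⌋ = 4.
Subsquare (5′×2.5′, letters a–x): lon ⌊0.0195/0.0833333⌋ = 0 → a; lat ⌊0.7578/0.0416667⌋ = 18 → s.

IB04as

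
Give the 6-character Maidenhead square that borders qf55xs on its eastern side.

QF65as

Longitude subsquare x = 23; +1 → 24, wraps to 0 = a, carry into square.
Longitude square 5; +1 → 6.
The latitude characters are unchanged.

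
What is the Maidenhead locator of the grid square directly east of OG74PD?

OG74qd

Longitude subsquare p = 15; +1 → 16 = q.
The latitude characters are unchanged.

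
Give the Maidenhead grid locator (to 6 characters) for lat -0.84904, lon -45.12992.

Shift to the Maidenhead origin (180°W, 90°S): lon 134.8701, lat 89.1510.
Field: lon ⌊134.8701/20⌋ = 6 → G; lat ⌊89.1510/10⌋ = 8 → I.
Square: lon ⌊14.8701/2⌋ = 7; lat ⌊9.1510/1⌋ = 9.
Subsquare: lon ⌊0.8701/0.0833333⌋ = 10 → k; lat ⌊0.1510/0.0416667⌋ = 3 → d.

GI79kd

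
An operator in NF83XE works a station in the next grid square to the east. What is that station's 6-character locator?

Longitude subsquare x = 23; +1 → 24, wraps to 0 = a, carry into square.
Longitude square 8; +1 → 9.
The latitude characters are unchanged.

NF93ae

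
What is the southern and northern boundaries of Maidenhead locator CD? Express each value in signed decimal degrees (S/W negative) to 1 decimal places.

-60.0, -50.0

Field C=2, D=3: +2·20° lon, +3·10° lat → SW at lon -140°, lat -60°.
Cell spans 20° lon × 10° lat.
south -60.0, north -50.0.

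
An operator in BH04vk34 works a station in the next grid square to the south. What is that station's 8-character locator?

BH04vk33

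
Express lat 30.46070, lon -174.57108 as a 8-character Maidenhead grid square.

AM20rl10

Shift to the Maidenhead origin (180°W, 90°S): lon 5.42892, lat 120.46070.
Field: 5.42892/20 → 0 → A, 120.46070/10 → 12 → M; chars AM.
Square: 5.42892/2 → 2, 0.46070/1 → 0; chars 20.
Subsquare: 1.42892/0.0833333 → 17 → r, 0.46070/0.0416667 → 11 → l; chars rl.
Extended square: 0.01225/0.00833333 → 1, 0.00237/0.00416667 → 0; chars 10.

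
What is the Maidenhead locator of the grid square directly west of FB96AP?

Longitude subsquare a = 0; −1 → -1, wraps to 23 = x, carry into square.
Longitude square 9; −1 → 8.
The latitude characters are unchanged.

FB86xp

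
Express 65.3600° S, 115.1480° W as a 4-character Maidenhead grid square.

Add 180° to longitude and 90° to latitude: 64.85, 24.64.
Field (20°×10°, letters A–R): lon ⌊64.85/20⌋ = 3 → D; lat ⌊24.64/10⌋ = 2 → C.
Square (2°×1°, digits 0–9): lon ⌊4.85/2⌋ = 2; lat ⌊4.64/1⌋ = 4.

DC24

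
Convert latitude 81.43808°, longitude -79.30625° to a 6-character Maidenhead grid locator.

Add 180° to longitude and 90° to latitude: 100.6937, 171.4381.
Field: lon ⌊100.6937/20⌋ = 5 → F; lat ⌊171.4381/10⌋ = 17 → R.
Square: lon ⌊0.6937/2⌋ = 0; lat ⌊1.4381/1⌋ = 1.
Subsquare: lon ⌊0.6937/0.0833333⌋ = 8 → i; lat ⌊0.4381/0.0416667⌋ = 10 → k.

FR01ik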